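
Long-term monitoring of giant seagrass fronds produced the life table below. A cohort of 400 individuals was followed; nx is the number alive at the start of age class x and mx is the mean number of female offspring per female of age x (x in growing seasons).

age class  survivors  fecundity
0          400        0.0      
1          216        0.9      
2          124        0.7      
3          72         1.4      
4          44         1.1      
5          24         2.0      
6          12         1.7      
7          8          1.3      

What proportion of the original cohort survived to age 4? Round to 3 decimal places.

0.110

l_4 = n_4/n_0 = 44/400 = 0.11 → 0.110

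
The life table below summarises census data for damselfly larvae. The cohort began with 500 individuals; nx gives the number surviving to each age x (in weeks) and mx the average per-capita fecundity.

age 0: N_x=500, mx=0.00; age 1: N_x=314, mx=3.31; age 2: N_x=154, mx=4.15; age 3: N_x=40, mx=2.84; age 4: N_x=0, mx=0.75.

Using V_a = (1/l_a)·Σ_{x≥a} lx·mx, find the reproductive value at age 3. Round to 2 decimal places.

2.84

lx = nx/n0 = nx/500: 1, 0.628, 0.308, 0.08, 0
lx·mx for x ≥ 3: 0.2272, 0 → sum = 0.2272
V_3 = 0.2272 / l_3 = 0.2272 / 0.08 = 2.84 → 2.84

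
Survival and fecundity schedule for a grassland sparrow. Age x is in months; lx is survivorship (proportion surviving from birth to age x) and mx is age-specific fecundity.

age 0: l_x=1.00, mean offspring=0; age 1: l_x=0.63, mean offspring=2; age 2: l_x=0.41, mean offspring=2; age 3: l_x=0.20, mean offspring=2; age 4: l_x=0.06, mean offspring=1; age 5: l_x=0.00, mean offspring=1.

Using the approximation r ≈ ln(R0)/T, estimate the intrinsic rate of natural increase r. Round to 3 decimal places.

R0 = Σ lx·mx = 0 + 1.26 + 0.82 + 0.4 + 0.06 + 0 = 2.54
Σ x·lx·mx = 4.34; T = 4.34/2.54 = 1.70866…
r ≈ ln(R0)/T = ln(2.54)/1.70866… = 0.54555… → 0.546

0.546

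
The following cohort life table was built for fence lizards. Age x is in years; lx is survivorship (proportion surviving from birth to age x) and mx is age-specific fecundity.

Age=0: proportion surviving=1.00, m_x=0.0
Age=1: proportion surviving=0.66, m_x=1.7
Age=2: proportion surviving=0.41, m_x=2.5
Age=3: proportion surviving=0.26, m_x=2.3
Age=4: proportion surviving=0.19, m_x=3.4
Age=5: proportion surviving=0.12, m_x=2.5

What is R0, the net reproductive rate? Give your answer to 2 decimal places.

3.69

lx·mx by age: 0, 1.122, 1.025, 0.598, 0.646, 0.3
R0 = Σ lx·mx = 3.691 → 3.69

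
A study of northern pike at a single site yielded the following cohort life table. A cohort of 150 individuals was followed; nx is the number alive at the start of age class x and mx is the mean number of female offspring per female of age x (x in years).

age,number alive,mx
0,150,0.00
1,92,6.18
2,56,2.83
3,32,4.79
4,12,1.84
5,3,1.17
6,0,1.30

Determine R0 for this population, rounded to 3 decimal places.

6.039

lx = nx/n0 = nx/150: 1, 0.61333…, 0.37333…, 0.21333…, 0.08, 0.02, 0
lx·mx by age: 0, 3.7904…, 1.056533…, 1.021867…, 0.1472, 0.0234, 0
R0 = Σ lx·mx = 6.0394… → 6.039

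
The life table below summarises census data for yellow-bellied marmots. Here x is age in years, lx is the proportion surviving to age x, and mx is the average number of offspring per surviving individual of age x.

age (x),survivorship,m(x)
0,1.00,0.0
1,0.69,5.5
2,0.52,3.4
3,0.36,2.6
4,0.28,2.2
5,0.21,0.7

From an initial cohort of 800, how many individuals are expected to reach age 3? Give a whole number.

Expected survivors = N0 · l_3 = 800 × 0.36 = 288 → 288

288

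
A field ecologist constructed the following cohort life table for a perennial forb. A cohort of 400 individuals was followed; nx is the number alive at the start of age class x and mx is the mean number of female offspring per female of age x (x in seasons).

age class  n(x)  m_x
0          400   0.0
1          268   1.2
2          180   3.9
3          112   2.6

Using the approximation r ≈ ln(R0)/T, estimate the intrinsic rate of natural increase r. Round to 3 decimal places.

lx = nx/n0 = nx/400: 1, 0.67, 0.45, 0.28
R0 = Σ lx·mx = 0 + 0.804 + 1.755 + 0.728 = 3.287
Σ x·lx·mx = 6.498; T = 6.498/3.287 = 1.97688…
r ≈ ln(R0)/T = ln(3.287)/1.97688… = 0.60195… → 0.602

0.602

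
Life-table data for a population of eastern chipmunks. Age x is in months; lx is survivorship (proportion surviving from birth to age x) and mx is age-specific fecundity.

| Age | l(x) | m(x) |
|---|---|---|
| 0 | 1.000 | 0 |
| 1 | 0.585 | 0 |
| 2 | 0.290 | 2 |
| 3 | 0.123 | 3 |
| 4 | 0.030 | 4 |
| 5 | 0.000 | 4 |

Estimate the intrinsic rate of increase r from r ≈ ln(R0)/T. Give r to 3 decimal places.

R0 = Σ lx·mx = 0 + 0 + 0.58 + 0.369 + 0.12 + 0 = 1.069
Σ x·lx·mx = 2.747; T = 2.747/1.069 = 2.56969…
r ≈ ln(R0)/T = ln(1.069)/2.56969… = 0.02597… → 0.026

0.026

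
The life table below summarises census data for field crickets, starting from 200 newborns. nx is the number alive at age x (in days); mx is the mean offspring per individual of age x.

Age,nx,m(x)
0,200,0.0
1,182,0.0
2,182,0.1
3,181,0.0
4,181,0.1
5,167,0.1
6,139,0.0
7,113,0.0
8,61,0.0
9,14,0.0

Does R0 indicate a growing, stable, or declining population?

lx = nx/n0 = nx/200: 1, 0.91, 0.91, 0.905, 0.905, 0.835, 0.695, 0.565, 0.305, 0.07
R0 = Σ lx·mx = 0 + 0 + 0.091 + 0 + 0.0905 + 0.0835 + 0 + 0 + 0 + 0 = 0.265
R0 < 1, so the population is declining.

declining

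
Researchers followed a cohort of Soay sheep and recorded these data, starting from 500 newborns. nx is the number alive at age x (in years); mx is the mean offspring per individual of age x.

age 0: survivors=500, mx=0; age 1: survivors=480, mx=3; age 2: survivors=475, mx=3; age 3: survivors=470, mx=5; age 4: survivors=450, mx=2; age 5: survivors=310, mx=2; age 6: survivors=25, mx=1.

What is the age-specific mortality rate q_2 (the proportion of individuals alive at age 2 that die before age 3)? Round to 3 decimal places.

0.011

lx = nx/n0 = nx/500: 1, 0.96, 0.95, 0.94, 0.9, 0.62, 0.05
q_2 = (l_2 − l_3) / l_2 = (0.95 − 0.94) / 0.95
     = 0.01 / 0.95 = 0.010526… → 0.011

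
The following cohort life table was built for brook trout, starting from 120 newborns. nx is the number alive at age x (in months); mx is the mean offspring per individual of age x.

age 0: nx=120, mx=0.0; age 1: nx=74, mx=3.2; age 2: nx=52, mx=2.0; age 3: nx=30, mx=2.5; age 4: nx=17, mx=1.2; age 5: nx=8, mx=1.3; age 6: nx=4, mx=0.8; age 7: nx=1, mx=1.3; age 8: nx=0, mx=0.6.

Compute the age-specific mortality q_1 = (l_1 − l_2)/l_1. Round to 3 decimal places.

0.297

lx = nx/n0 = nx/120: 1, 0.61667…, 0.43333…, 0.25, 0.14167…, 0.06667…, 0.03333…, 0.00833…, 0
q_1 = (l_1 − l_2) / l_1 = (0.616667… − 0.433333…) / 0.616667…
     = 0.183333… / 0.616667… = 0.297297… → 0.297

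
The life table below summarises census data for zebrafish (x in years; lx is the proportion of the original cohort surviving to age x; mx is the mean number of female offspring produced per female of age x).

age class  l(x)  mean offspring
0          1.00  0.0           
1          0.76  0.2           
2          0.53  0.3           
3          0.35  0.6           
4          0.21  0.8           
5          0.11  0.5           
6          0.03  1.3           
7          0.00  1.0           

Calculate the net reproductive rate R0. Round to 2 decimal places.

lx·mx by age: 0, 0.152, 0.159, 0.21, 0.168, 0.055, 0.039, 0
R0 = Σ lx·mx = 0.783 → 0.78

0.78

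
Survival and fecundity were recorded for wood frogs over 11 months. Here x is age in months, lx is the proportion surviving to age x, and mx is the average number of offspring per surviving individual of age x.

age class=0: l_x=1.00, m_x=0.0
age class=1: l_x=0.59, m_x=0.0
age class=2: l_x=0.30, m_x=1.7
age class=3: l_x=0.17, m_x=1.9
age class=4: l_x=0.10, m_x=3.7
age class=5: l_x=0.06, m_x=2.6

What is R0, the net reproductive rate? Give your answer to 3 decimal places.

1.359

lx·mx by age: 0, 0, 0.51, 0.323, 0.37, 0.156
R0 = Σ lx·mx = 1.359 → 1.359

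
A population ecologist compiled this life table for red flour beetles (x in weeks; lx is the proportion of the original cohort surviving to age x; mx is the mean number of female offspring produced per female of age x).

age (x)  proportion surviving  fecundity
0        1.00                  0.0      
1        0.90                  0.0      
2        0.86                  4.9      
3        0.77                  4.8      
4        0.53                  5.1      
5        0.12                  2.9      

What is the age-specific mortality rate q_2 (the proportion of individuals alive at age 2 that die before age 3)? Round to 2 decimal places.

q_2 = (l_2 − l_3) / l_2 = (0.86 − 0.77) / 0.86
     = 0.09 / 0.86 = 0.104651… → 0.10

0.10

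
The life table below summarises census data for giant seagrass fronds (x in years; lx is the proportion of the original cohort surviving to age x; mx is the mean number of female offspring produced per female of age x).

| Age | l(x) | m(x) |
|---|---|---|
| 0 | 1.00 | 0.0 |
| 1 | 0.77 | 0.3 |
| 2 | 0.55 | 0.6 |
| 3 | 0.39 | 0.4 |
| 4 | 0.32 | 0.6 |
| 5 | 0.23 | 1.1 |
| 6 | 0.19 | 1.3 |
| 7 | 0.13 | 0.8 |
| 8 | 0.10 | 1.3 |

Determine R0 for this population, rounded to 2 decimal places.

lx·mx by age: 0, 0.231, 0.33, 0.156, 0.192, 0.253, 0.247, 0.104, 0.13
R0 = Σ lx·mx = 1.643 → 1.64

1.64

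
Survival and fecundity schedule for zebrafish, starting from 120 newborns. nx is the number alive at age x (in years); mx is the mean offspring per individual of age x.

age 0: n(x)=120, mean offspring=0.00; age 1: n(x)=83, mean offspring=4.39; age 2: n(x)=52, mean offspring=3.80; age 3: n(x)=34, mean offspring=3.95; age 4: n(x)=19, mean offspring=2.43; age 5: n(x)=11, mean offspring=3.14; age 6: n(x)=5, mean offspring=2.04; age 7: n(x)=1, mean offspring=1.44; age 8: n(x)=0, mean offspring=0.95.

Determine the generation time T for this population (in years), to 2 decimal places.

2.02

lx = nx/n0 = nx/120: 1, 0.69167…, 0.43333…, 0.28333…, 0.15833…, 0.09167…, 0.04167…, 0.00833…, 0
lx·mx: 0, 3.036417…, 1.646667…, 1.119167…, 0.38475…, 0.287833…, 0.085…, 0.012…, 0 → R0 = 6.571833…
x·lx·mx: 0, 3.036417…, 3.293333…, 3.3575…, 1.539…, 1.439167…, 0.51…, 0.084…, 0 → Σ = 13.259417…
T = 13.259417… / 6.571833… = 2.017613… → 2.02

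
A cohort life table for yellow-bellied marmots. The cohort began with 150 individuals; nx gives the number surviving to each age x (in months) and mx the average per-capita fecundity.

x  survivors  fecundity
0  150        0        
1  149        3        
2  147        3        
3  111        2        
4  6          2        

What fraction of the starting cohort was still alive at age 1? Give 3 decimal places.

0.993

l_1 = n_1/n_0 = 149/150 = 0.993333… → 0.993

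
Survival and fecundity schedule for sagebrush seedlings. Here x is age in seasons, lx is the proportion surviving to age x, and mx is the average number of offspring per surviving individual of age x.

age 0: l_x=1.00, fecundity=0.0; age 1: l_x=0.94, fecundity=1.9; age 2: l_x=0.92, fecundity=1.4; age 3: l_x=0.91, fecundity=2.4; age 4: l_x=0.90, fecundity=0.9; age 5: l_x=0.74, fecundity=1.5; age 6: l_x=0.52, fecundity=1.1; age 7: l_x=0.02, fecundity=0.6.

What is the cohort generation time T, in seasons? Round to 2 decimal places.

2.99

lx·mx: 0, 1.786, 1.288, 2.184, 0.81, 1.11, 0.572, 0.012 → R0 = 7.762
x·lx·mx: 0, 1.786, 2.576, 6.552, 3.24, 5.55, 3.432, 0.084 → Σ = 23.22
T = 23.22 / 7.762 = 2.991497… → 2.99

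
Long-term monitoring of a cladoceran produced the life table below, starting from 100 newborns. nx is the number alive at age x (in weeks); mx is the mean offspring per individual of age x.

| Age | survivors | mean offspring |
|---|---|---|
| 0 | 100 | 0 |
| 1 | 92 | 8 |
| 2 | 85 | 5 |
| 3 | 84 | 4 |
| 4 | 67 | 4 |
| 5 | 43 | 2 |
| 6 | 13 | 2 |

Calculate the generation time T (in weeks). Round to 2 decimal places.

2.27

lx = nx/n0 = nx/100: 1, 0.92, 0.85, 0.84, 0.67, 0.43, 0.13
lx·mx: 0, 7.36, 4.25, 3.36, 2.68, 0.86, 0.26 → R0 = 18.77
x·lx·mx: 0, 7.36, 8.5, 10.08, 10.72, 4.3, 1.56 → Σ = 42.52
T = 42.52 / 18.77 = 2.265317… → 2.27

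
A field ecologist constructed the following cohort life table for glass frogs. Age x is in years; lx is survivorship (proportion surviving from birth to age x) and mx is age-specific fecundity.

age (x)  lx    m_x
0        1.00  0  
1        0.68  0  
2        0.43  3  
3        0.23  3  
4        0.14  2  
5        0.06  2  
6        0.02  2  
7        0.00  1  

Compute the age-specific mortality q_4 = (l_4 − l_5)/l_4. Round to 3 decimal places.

q_4 = (l_4 − l_5) / l_4 = (0.14 − 0.06) / 0.14
     = 0.08 / 0.14 = 0.571429… → 0.571

0.571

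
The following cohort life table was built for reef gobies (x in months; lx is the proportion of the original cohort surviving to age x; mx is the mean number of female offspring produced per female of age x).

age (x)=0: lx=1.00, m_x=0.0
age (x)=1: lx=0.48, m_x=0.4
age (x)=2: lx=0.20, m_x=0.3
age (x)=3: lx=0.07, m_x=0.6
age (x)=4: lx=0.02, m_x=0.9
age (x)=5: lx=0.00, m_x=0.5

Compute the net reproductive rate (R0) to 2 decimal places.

0.31

lx·mx by age: 0, 0.192, 0.06, 0.042, 0.018, 0
R0 = Σ lx·mx = 0.312 → 0.31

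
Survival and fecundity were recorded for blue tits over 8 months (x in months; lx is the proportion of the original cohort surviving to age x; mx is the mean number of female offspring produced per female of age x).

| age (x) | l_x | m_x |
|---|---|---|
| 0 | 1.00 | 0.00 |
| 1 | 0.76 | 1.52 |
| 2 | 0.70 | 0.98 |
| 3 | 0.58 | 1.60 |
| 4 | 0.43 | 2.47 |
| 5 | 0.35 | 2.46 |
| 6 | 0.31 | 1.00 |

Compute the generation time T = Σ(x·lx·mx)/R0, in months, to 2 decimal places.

lx·mx: 0, 1.1552, 0.686, 0.928, 1.0621, 0.861, 0.31 → R0 = 5.0023
x·lx·mx: 0, 1.1552, 1.372, 2.784, 4.2484, 4.305, 1.86 → Σ = 15.7246
T = 15.7246 / 5.0023 = 3.143474… → 3.14

3.14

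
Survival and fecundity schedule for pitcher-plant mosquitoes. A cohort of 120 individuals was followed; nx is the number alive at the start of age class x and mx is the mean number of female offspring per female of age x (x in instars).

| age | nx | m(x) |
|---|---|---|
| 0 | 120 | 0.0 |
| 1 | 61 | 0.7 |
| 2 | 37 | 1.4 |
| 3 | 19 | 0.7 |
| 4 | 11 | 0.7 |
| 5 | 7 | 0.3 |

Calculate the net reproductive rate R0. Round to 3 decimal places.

0.980

lx = nx/n0 = nx/120: 1, 0.50833…, 0.30833…, 0.15833…, 0.09167…, 0.05833…
lx·mx by age: 0, 0.355833…, 0.431667…, 0.110833…, 0.064167…, 0.0175…
R0 = Σ lx·mx = 0.98… → 0.980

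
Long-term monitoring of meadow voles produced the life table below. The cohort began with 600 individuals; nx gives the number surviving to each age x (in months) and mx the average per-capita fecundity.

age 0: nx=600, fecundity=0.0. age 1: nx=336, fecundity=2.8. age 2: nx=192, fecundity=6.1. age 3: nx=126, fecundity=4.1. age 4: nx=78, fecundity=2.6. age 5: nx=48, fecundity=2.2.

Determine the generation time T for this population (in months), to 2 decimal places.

lx = nx/n0 = nx/600: 1, 0.56, 0.32, 0.21, 0.13, 0.08
lx·mx: 0, 1.568, 1.952, 0.861, 0.338, 0.176 → R0 = 4.895
x·lx·mx: 0, 1.568, 3.904, 2.583, 1.352, 0.88 → Σ = 10.287
T = 10.287 / 4.895 = 2.101532… → 2.10

2.10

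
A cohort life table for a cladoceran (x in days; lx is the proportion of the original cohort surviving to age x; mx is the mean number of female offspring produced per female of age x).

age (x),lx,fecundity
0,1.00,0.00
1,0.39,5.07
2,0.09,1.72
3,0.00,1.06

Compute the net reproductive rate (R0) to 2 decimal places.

2.13

lx·mx by age: 0, 1.9773, 0.1548, 0
R0 = Σ lx·mx = 2.1321 → 2.13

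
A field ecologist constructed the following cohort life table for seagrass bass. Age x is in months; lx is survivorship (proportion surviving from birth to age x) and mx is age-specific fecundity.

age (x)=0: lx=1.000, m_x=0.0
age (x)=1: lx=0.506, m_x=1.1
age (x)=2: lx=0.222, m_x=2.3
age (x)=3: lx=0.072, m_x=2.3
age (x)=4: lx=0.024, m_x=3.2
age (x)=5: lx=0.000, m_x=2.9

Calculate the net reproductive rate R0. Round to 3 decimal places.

lx·mx by age: 0, 0.5566, 0.5106, 0.1656, 0.0768, 0
R0 = Σ lx·mx = 1.3096 → 1.310

1.310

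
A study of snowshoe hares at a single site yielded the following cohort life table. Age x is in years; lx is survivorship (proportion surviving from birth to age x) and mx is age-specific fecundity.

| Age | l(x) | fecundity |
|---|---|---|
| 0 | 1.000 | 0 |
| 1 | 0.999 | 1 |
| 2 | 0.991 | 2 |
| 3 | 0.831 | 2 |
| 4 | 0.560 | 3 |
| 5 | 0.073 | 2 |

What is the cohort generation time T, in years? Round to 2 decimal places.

2.69

lx·mx: 0, 0.999, 1.982, 1.662, 1.68, 0.146 → R0 = 6.469
x·lx·mx: 0, 0.999, 3.964, 4.986, 6.72, 0.73 → Σ = 17.399
T = 17.399 / 6.469 = 2.689597… → 2.69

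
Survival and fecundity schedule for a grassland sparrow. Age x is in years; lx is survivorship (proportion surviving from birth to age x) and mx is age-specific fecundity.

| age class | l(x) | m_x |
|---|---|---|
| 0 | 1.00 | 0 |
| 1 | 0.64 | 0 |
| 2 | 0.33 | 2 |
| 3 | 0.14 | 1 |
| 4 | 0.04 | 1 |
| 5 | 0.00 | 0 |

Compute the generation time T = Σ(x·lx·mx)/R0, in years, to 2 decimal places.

2.26

lx·mx: 0, 0, 0.66, 0.14, 0.04, 0 → R0 = 0.84
x·lx·mx: 0, 0, 1.32, 0.42, 0.16, 0 → Σ = 1.9
T = 1.9 / 0.84 = 2.261905… → 2.26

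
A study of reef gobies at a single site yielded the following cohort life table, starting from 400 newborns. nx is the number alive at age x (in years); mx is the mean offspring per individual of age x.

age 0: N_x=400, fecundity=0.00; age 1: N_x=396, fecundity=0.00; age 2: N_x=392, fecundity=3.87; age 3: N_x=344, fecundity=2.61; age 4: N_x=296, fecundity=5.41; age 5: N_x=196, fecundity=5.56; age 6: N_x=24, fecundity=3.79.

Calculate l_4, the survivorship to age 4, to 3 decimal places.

0.740

l_4 = n_4/n_0 = 296/400 = 0.74 → 0.740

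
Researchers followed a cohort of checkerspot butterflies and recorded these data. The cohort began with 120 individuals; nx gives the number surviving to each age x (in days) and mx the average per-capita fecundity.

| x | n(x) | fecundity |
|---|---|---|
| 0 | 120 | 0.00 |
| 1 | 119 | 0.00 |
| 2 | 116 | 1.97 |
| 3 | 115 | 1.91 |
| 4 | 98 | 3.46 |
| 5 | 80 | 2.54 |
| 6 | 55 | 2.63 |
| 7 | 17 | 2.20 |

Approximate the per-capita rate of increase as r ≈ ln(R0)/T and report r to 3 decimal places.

0.579

lx = nx/n0 = nx/120: 1, 0.99167…, 0.96667…, 0.95833…, 0.81667…, 0.66667…, 0.45833…, 0.14167…
R0 = Σ lx·mx = 0 + 0 + 1.90433… + 1.83042… + 2.82567… + 1.69333… + 1.20542… + 0.31167… = 9.770833…
Σ x·lx·mx = 38.483417…; T = 38.483417…/9.770833… = 3.9386…
r ≈ ln(R0)/T = ln(9.770833…)/3.9386… = 0.57873… → 0.579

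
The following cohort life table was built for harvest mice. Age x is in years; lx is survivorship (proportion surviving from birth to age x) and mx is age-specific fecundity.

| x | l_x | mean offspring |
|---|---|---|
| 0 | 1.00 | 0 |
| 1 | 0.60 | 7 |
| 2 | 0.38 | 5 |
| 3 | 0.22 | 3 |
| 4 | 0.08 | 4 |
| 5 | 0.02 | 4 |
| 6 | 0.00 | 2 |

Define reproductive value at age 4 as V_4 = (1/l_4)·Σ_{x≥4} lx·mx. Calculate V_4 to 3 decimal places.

lx·mx for x ≥ 4: 0.32, 0.08, 0 → sum = 0.4
V_4 = 0.4 / l_4 = 0.4 / 0.08 = 5 → 5.000

5.000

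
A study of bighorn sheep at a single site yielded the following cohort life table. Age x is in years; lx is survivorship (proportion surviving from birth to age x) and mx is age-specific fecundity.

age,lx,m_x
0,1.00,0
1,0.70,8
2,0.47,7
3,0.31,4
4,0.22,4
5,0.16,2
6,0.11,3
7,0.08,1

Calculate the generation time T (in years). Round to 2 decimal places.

lx·mx: 0, 5.6, 3.29, 1.24, 0.88, 0.32, 0.33, 0.08 → R0 = 11.74
x·lx·mx: 0, 5.6, 6.58, 3.72, 3.52, 1.6, 1.98, 0.56 → Σ = 23.56
T = 23.56 / 11.74 = 2.006814… → 2.01

2.01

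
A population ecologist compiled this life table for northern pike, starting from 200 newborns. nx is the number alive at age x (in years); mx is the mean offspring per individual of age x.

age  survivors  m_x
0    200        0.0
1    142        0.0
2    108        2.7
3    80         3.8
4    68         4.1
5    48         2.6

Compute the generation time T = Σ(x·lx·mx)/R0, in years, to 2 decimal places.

3.24

lx = nx/n0 = nx/200: 1, 0.71, 0.54, 0.4, 0.34, 0.24
lx·mx: 0, 0, 1.458, 1.52, 1.394, 0.624 → R0 = 4.996
x·lx·mx: 0, 0, 2.916, 4.56, 5.576, 3.12 → Σ = 16.172
T = 16.172 / 4.996 = 3.23699… → 3.24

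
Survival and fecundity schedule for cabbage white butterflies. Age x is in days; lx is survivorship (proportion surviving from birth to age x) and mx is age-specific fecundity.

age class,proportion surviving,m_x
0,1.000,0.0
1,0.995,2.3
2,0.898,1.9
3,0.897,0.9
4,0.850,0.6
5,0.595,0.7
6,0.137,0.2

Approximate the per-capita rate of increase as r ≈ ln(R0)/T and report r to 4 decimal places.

0.8118

R0 = Σ lx·mx = 0 + 2.2885 + 1.7062 + 0.8073 + 0.51 + 0.4165 + 0.0274 = 5.7559
Σ x·lx·mx = 12.4097; T = 12.4097/5.7559 = 2.156…
r ≈ ln(R0)/T = ln(5.7559)/2.156… = 0.811794… → 0.8118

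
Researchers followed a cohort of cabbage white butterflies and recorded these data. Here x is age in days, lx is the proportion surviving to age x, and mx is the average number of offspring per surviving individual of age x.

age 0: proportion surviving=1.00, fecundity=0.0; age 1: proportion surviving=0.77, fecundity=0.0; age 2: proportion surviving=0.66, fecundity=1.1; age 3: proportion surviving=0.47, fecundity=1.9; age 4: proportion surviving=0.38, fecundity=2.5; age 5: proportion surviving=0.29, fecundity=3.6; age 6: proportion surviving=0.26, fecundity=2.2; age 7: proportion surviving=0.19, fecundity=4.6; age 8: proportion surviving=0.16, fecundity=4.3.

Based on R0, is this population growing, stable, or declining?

growing

R0 = Σ lx·mx = 0 + 0 + 0.726 + 0.893 + 0.95 + 1.044 + 0.572 + 0.874 + 0.688 = 5.747
R0 > 1, so the population is growing.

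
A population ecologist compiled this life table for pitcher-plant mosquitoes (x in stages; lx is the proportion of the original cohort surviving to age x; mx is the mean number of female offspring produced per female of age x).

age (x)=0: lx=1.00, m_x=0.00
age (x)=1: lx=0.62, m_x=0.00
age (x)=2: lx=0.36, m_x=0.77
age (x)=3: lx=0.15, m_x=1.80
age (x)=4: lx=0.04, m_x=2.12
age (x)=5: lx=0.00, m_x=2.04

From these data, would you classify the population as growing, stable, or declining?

declining

R0 = Σ lx·mx = 0 + 0 + 0.2772 + 0.27 + 0.0848 + 0 = 0.632
R0 < 1, so the population is declining.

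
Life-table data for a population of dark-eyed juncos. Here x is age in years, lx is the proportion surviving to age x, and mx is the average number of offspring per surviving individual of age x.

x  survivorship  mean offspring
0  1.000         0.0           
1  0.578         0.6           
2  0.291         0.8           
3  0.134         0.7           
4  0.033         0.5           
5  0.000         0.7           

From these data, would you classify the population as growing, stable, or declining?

declining

R0 = Σ lx·mx = 0 + 0.3468 + 0.2328 + 0.0938 + 0.0165 + 0 = 0.6899
R0 < 1, so the population is declining.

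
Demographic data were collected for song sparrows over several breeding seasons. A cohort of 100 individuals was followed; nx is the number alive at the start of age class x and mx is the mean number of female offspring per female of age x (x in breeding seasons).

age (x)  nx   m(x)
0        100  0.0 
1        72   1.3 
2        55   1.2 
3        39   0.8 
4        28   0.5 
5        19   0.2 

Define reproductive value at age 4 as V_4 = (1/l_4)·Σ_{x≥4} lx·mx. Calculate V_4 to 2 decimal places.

lx = nx/n0 = nx/100: 1, 0.72, 0.55, 0.39, 0.28, 0.19
lx·mx for x ≥ 4: 0.14, 0.038 → sum = 0.178
V_4 = 0.178 / l_4 = 0.178 / 0.28 = 0.635714… → 0.64

0.64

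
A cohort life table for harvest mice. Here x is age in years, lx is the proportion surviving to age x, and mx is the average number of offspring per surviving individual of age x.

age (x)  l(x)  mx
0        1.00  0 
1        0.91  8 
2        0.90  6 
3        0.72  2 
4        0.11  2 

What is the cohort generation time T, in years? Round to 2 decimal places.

1.62

lx·mx: 0, 7.28, 5.4, 1.44, 0.22 → R0 = 14.34
x·lx·mx: 0, 7.28, 10.8, 4.32, 0.88 → Σ = 23.28
T = 23.28 / 14.34 = 1.623431… → 1.62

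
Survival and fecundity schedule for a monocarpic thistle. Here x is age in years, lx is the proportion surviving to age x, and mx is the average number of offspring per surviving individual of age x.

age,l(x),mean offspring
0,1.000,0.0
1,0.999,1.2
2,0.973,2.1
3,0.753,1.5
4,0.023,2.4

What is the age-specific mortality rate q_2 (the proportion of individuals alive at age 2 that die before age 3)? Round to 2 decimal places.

0.23

q_2 = (l_2 − l_3) / l_2 = (0.973 − 0.753) / 0.973
     = 0.22 / 0.973 = 0.226105… → 0.23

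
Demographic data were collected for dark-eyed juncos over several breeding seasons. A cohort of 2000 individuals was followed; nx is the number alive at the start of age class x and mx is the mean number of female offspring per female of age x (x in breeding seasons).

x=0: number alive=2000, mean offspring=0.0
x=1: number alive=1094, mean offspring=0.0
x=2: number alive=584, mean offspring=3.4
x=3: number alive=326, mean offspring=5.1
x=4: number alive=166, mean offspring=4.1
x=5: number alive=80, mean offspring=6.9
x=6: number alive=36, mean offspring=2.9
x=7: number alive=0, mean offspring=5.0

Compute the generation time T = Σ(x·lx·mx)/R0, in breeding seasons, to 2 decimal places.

3.02

lx = nx/n0 = nx/2000: 1, 0.547, 0.292, 0.163, 0.083, 0.04, 0.018, 0
lx·mx: 0, 0, 0.9928, 0.8313, 0.3403, 0.276, 0.0522, 0 → R0 = 2.4926
x·lx·mx: 0, 0, 1.9856, 2.4939, 1.3612, 1.38, 0.3132, 0 → Σ = 7.5339
T = 7.5339 / 2.4926 = 3.022507… → 3.02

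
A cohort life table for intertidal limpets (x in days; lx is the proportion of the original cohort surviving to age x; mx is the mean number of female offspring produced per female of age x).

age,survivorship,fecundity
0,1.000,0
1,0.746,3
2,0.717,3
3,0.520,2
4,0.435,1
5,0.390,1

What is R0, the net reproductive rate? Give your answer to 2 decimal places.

lx·mx by age: 0, 2.238, 2.151, 1.04, 0.435, 0.39
R0 = Σ lx·mx = 6.254 → 6.25

6.25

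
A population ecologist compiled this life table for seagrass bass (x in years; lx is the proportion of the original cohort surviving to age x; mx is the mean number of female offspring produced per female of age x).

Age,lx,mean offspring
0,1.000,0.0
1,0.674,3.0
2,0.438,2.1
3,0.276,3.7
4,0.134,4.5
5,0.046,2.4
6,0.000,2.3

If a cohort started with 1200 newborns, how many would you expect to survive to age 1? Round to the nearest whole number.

Expected survivors = N0 · l_1 = 1200 × 0.674 = 808.8 → 809

809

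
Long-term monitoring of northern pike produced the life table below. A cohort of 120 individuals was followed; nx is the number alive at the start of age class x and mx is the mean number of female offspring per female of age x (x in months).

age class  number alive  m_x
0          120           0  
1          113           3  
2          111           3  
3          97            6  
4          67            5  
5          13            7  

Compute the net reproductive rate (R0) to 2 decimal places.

14.00

lx = nx/n0 = nx/120: 1, 0.94167…, 0.925, 0.80833…, 0.55833…, 0.10833…
lx·mx by age: 0, 2.825…, 2.775, 4.85…, 2.791667…, 0.758333…
R0 = Σ lx·mx = 14… → 14.00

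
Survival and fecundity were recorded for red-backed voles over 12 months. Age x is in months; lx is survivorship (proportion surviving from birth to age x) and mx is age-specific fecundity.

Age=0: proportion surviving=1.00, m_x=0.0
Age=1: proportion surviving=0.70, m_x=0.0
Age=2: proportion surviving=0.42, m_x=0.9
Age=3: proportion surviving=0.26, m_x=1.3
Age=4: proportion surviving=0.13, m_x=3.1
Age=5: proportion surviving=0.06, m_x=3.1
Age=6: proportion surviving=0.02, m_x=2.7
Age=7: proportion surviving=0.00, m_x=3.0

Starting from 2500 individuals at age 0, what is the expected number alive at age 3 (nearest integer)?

Expected survivors = N0 · l_3 = 2500 × 0.26 = 650 → 650

650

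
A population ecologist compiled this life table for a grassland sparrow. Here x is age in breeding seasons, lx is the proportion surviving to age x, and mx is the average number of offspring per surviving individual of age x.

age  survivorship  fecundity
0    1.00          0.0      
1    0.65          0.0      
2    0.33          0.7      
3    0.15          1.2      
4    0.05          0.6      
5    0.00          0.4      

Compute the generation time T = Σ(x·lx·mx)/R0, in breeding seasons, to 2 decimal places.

lx·mx: 0, 0, 0.231, 0.18, 0.03, 0 → R0 = 0.441
x·lx·mx: 0, 0, 0.462, 0.54, 0.12, 0 → Σ = 1.122
T = 1.122 / 0.441 = 2.544218… → 2.54

2.54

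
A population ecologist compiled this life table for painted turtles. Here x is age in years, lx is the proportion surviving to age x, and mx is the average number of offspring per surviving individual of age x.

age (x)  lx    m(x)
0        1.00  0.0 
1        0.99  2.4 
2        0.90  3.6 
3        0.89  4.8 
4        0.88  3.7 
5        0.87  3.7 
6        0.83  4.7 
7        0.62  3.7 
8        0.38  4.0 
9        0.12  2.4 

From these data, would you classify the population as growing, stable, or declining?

growing

R0 = Σ lx·mx = 0 + 2.376 + 3.24 + 4.272 + 3.256 + 3.219 + 3.901 + 2.294 + 1.52 + 0.288 = 24.366
R0 > 1, so the population is growing.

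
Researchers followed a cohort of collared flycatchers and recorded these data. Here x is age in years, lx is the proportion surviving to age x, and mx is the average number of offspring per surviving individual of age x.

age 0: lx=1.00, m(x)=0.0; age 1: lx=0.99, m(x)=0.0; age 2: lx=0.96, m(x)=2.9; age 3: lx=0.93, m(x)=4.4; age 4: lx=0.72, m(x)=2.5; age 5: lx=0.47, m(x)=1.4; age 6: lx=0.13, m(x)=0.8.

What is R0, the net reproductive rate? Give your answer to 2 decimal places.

9.44

lx·mx by age: 0, 0, 2.784, 4.092, 1.8, 0.658, 0.104
R0 = Σ lx·mx = 9.438 → 9.44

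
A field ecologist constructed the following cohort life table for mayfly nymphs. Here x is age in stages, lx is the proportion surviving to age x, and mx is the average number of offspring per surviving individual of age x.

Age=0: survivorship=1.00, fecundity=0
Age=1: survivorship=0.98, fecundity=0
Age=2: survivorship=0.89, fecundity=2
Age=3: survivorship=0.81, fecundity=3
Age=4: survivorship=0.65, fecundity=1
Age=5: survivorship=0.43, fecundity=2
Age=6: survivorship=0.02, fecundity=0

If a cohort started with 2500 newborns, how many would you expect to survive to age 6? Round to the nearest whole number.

50

Expected survivors = N0 · l_6 = 2500 × 0.02 = 50 → 50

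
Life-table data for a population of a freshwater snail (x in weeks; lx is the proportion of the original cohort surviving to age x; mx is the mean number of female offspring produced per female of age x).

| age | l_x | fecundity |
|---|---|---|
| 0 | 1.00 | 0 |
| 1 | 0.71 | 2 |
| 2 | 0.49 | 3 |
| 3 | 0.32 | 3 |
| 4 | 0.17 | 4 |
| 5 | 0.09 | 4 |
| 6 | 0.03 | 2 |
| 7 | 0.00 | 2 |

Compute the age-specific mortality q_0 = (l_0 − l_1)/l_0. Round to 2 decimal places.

0.29

q_0 = (l_0 − l_1) / l_0 = (1 − 0.71) / 1
     = 0.29 / 1 = 0.29 → 0.29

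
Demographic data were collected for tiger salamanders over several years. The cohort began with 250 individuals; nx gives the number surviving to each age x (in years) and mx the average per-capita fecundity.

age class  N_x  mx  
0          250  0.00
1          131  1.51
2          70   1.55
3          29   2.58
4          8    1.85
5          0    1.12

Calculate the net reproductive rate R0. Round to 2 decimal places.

lx = nx/n0 = nx/250: 1, 0.524, 0.28, 0.116, 0.032, 0
lx·mx by age: 0, 0.79124, 0.434, 0.29928, 0.0592, 0
R0 = Σ lx·mx = 1.58372 → 1.58

1.58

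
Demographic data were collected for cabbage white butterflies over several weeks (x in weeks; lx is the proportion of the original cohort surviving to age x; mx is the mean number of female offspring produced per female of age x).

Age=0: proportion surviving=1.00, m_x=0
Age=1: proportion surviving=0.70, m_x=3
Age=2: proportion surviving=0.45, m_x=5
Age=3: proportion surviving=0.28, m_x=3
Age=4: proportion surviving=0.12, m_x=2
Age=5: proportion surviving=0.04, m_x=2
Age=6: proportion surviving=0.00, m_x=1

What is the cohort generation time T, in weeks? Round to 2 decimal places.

1.90

lx·mx: 0, 2.1, 2.25, 0.84, 0.24, 0.08, 0 → R0 = 5.51
x·lx·mx: 0, 2.1, 4.5, 2.52, 0.96, 0.4, 0 → Σ = 10.48
T = 10.48 / 5.51 = 1.901996… → 1.90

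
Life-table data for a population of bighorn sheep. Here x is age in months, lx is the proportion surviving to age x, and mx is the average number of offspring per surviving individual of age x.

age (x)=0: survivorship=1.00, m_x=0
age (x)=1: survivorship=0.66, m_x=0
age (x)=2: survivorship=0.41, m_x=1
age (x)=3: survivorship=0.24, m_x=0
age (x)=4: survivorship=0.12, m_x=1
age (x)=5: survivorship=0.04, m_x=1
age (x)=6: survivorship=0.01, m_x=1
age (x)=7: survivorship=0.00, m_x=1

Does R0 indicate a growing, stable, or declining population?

declining

R0 = Σ lx·mx = 0 + 0 + 0.41 + 0 + 0.12 + 0.04 + 0.01 + 0 = 0.58
R0 < 1, so the population is declining.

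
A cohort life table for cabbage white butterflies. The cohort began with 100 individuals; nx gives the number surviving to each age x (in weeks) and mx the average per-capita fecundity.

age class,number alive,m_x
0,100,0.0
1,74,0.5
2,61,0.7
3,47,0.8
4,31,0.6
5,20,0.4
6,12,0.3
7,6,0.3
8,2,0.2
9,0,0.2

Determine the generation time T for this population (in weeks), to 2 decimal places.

2.59

lx = nx/n0 = nx/100: 1, 0.74, 0.61, 0.47, 0.31, 0.2, 0.12, 0.06, 0.02, 0
lx·mx: 0, 0.37, 0.427, 0.376, 0.186, 0.08, 0.036, 0.018, 0.004, 0 → R0 = 1.497
x·lx·mx: 0, 0.37, 0.854, 1.128, 0.744, 0.4, 0.216, 0.126, 0.032, 0 → Σ = 3.87
T = 3.87 / 1.497 = 2.58517… → 2.59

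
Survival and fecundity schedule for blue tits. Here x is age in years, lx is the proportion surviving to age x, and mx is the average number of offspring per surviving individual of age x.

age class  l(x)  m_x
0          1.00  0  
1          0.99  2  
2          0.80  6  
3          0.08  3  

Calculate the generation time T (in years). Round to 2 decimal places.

lx·mx: 0, 1.98, 4.8, 0.24 → R0 = 7.02
x·lx·mx: 0, 1.98, 9.6, 0.72 → Σ = 12.3
T = 12.3 / 7.02 = 1.752137… → 1.75

1.75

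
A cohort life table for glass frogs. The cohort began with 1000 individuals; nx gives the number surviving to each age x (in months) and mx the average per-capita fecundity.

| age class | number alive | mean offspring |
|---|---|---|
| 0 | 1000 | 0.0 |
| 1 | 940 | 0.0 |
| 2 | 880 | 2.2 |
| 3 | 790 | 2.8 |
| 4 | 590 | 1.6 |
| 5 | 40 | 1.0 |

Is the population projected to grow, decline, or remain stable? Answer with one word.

lx = nx/n0 = nx/1000: 1, 0.94, 0.88, 0.79, 0.59, 0.04
R0 = Σ lx·mx = 0 + 0 + 1.936 + 2.212 + 0.944 + 0.04 = 5.132
R0 > 1, so the population is growing.

growing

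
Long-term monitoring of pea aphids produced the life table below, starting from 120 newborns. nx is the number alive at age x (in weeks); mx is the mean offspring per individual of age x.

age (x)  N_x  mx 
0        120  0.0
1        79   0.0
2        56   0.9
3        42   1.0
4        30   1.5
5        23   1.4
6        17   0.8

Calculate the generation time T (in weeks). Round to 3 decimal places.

3.545

lx = nx/n0 = nx/120: 1, 0.65833…, 0.46667…, 0.35, 0.25, 0.19167…, 0.14167…
lx·mx: 0, 0, 0.42…, 0.35, 0.375, 0.268333…, 0.113333… → R0 = 1.526667…
x·lx·mx: 0, 0, 0.84…, 1.05, 1.5, 1.341667…, 0.68… → Σ = 5.411667…
T = 5.411667… / 1.526667… = 3.54476… → 3.545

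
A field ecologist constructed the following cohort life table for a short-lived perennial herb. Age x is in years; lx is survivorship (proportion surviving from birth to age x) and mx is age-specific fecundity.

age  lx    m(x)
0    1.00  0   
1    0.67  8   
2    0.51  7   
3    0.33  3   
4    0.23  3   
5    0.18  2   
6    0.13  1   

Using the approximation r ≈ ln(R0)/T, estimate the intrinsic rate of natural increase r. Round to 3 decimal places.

R0 = Σ lx·mx = 0 + 5.36 + 3.57 + 0.99 + 0.69 + 0.36 + 0.13 = 11.1
Σ x·lx·mx = 20.81; T = 20.81/11.1 = 1.87477…
r ≈ ln(R0)/T = ln(11.1)/1.87477… = 1.28386… → 1.284

1.284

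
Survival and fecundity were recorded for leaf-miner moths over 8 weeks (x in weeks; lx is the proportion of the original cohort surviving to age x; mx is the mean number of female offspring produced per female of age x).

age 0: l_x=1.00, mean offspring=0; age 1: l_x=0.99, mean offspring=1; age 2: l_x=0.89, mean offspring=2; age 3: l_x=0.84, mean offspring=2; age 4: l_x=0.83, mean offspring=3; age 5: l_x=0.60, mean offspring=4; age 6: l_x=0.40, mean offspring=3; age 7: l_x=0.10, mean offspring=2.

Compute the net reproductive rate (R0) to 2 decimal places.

lx·mx by age: 0, 0.99, 1.78, 1.68, 2.49, 2.4, 1.2, 0.2
R0 = Σ lx·mx = 10.74 → 10.74

10.74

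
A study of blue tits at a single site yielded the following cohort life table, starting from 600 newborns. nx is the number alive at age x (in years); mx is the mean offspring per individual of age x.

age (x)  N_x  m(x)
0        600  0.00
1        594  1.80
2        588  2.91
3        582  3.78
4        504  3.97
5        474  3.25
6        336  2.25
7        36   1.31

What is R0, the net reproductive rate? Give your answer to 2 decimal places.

15.54

lx = nx/n0 = nx/600: 1, 0.99, 0.98, 0.97, 0.84, 0.79, 0.56, 0.06
lx·mx by age: 0, 1.782, 2.8518, 3.6666, 3.3348, 2.5675, 1.26, 0.0786
R0 = Σ lx·mx = 15.5413 → 15.54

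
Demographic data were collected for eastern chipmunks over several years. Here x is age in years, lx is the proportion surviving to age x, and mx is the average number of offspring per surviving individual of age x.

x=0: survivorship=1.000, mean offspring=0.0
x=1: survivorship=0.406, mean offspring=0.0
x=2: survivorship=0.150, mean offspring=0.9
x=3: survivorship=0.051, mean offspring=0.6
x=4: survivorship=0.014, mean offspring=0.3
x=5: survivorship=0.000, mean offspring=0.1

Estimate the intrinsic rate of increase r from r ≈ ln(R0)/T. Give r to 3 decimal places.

R0 = Σ lx·mx = 0 + 0 + 0.135 + 0.0306 + 0.0042 + 0 = 0.1698
Σ x·lx·mx = 0.3786; T = 0.3786/0.1698 = 2.22968…
r ≈ ln(R0)/T = ln(0.1698)/2.22968… = -0.79524… → -0.795

-0.795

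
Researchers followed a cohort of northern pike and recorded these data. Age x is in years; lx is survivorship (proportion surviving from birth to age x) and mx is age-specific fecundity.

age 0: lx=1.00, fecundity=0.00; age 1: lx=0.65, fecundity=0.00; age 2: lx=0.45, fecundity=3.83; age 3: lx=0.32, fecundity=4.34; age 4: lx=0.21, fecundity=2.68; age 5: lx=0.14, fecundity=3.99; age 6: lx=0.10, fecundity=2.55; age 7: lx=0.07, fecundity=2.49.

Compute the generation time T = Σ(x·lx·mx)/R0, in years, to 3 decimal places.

lx·mx: 0, 0, 1.7235, 1.3888, 0.5628, 0.5586, 0.255, 0.1743 → R0 = 4.663
x·lx·mx: 0, 0, 3.447, 4.1664, 2.2512, 2.793, 1.53, 1.2201 → Σ = 15.4077
T = 15.4077 / 4.663 = 3.304246… → 3.304

3.304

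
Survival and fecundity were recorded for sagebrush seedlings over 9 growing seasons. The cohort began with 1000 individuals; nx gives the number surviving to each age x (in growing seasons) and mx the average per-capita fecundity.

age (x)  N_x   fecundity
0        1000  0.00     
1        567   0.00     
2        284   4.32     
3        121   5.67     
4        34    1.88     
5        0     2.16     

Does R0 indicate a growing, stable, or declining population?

lx = nx/n0 = nx/1000: 1, 0.567, 0.284, 0.121, 0.034, 0
R0 = Σ lx·mx = 0 + 0 + 1.22688 + 0.68607 + 0.06392 + 0 = 1.97687
R0 > 1, so the population is growing.

growing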